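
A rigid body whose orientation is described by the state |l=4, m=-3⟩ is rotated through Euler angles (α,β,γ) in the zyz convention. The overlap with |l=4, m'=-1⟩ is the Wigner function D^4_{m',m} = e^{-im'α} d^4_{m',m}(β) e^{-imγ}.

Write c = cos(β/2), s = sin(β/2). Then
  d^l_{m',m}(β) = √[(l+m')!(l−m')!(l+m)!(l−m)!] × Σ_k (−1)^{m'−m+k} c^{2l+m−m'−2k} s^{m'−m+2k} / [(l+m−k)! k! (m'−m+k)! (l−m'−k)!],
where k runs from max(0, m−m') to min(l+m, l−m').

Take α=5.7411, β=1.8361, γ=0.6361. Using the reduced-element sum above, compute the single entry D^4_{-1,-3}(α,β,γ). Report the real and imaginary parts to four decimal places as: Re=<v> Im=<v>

Split into d^4_{-1,-3}(β=1.8361) × two z-phases.
Half-angle: c=0.607370, s=0.794419. N=√(6·120·1·5040)=1904.940944
k∈{0,1} keeps every argument non-negative
  k=0: (−1)^2·1904.9409/(240)·0.6074^6·0.7944^2 = +0.251473
  k=1: (−1)^3·1904.9409/(144)·0.6074^4·0.7944^4 = -0.717020
d^4_{-1,-3}(1.8361) = +0.251473 -0.717020 = -0.465548
Attach z-rotation phases: D = e^{-i(-1)(5.7411)}·(-0.465548)·e^{-i(-3)(0.6361)} = -0.094580-0.455839i

Re=-0.0946 Im=-0.4558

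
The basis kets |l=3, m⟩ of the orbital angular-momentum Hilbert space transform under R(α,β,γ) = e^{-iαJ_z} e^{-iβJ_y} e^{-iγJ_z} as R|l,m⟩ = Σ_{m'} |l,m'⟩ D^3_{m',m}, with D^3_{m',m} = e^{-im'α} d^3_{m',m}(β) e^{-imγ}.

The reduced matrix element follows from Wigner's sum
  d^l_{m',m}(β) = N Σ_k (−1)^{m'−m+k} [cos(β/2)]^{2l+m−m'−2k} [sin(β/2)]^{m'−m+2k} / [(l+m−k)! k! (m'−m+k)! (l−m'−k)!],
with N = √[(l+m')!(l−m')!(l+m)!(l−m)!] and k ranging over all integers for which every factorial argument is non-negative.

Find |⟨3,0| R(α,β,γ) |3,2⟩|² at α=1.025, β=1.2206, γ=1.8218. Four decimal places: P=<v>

P=0.1718

Split into d^3_{0,2}(β=1.2206) × two z-phases.
c=cos(1.2206/2)=0.819476, s=sin(1.2206/2)=0.573113; N=√[6·6·120·1]=65.726707
k∈{2,3} keeps every argument non-negative
  k=2: (−1)^0·65.7267/(12)·0.8195^4·0.5731^2 = +0.811310
  k=3: (−1)^1·65.7267/(12)·0.8195^2·0.5731^4 = -0.396822
d^3_{0,2}(1.2206) = +0.811310 -0.396822 = +0.414488
|D^3_{0,2}|² = |d^3_{0,2}(β)|² = (+0.414488)² = 0.171801 (the z-rotation phases have unit modulus)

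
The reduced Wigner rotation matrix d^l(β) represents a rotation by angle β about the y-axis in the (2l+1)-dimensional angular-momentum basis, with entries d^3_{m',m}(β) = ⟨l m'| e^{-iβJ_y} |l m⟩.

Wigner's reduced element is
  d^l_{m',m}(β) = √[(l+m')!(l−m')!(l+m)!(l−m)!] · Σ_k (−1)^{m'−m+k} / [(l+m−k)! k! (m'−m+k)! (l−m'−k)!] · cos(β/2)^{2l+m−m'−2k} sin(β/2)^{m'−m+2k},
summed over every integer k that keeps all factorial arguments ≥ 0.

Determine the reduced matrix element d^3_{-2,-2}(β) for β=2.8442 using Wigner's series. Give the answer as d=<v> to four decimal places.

d^3_{-2,-2}(β=2.8442) via Wigner's sum:
c=cos(2.8442/2)=0.148149, s=sin(2.8442/2)=0.988965; N=√[1·120·1·120]=120.000000
k: max(0,(-2)−(-2))=0 … min(3+(-2),3−(-2))=1
  k=0: (−1)^0·120.0000/(120)·0.1481^6·0.9890^0 = +0.000011
  k=1: (−1)^1·120.0000/(24)·0.1481^4·0.9890^2 = -0.002356
d^3_{-2,-2}(2.8442) = +0.000011 -0.002356 = -0.002345

d=-0.0023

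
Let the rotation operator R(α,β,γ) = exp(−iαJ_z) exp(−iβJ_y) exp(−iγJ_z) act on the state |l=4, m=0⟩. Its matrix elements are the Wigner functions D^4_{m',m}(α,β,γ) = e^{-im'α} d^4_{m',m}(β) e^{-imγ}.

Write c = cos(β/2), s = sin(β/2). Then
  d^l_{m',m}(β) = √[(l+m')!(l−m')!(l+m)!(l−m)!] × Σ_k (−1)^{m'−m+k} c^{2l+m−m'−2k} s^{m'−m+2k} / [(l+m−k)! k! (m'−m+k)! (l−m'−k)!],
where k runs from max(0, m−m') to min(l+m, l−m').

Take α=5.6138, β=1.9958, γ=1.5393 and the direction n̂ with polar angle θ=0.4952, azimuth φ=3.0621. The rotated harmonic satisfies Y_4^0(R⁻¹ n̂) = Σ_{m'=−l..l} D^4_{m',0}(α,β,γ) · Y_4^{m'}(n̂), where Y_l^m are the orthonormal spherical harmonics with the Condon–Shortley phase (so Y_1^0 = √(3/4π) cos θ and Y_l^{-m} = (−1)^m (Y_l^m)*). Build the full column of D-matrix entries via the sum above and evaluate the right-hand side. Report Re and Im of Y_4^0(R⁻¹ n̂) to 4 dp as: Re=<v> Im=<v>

Re=-0.3303 Im=0.0000

Need the full column D^4_{m',0} for m'=−4..4 at α=5.6138, β=1.9958, γ=1.5393.
cos(β/2)=0.542068, sin(β/2)=0.840334
d^4_{-4,0}: single k=4 term ⇒ +0.360225;  D = -0.322130-0.161227i
d^4_{-3,0}: k∈[3..4] ⇒ +0.328617 -0.789745 = -0.461128;  D = +0.195310+0.417723i
d^4_{-2,0}: k∈[2..4] ⇒ +0.169961 -1.089217 +0.981617 = +0.062361;  D = +0.014340-0.060690i
d^4_{-1,0}: k∈[1..4] ⇒ +0.051683 -0.745234 +1.790973 -0.717355 = +0.380067;  D = +0.298049-0.235833i
d^4_{0,0}: k∈[0..4] ⇒ +0.007455 -0.286647 +1.549983 -1.655545 +0.248667 = -0.136088;  D = -0.136088+0.000000i
d^4_{1,0}: k∈[0..3] ⇒ -0.051683 +0.745234 -1.790973 +0.717355 = -0.380067;  D = -0.298049-0.235833i
d^4_{2,0}: k∈[0..2] ⇒ +0.169961 -1.089217 +0.981617 = +0.062361;  D = +0.014340+0.060690i
d^4_{3,0}: k∈[0..1] ⇒ -0.328617 +0.789745 = +0.461128;  D = -0.195310+0.417723i
d^4_{4,0}: single k=0 term ⇒ +0.360225;  D = -0.322130+0.161227i
Y_4^{m'}(θ=0.4952,φ=3.0621) and Σ D·Y over m':
  (-0.3221-0.1612i)·(+0.0214+0.0071i)  (+0.1953+0.4177i)·(-0.1148-0.0279i)  (+0.0143-0.0607i)·(+0.3296+0.0529i)  (+0.2980-0.2358i)·(-0.4770-0.0380i)  (-0.1361+0.0000i)·(+0.0795+0.0000i)  (-0.2980-0.2358i)·(+0.4770-0.0380i)  (+0.0143+0.0607i)·(+0.3296-0.0529i)  (-0.1953+0.4177i)·(+0.1148-0.0279i)  (-0.3221+0.1612i)·(+0.0214-0.0071i)
Y_4^0(R⁻¹ n̂) = -0.330311-0.000000i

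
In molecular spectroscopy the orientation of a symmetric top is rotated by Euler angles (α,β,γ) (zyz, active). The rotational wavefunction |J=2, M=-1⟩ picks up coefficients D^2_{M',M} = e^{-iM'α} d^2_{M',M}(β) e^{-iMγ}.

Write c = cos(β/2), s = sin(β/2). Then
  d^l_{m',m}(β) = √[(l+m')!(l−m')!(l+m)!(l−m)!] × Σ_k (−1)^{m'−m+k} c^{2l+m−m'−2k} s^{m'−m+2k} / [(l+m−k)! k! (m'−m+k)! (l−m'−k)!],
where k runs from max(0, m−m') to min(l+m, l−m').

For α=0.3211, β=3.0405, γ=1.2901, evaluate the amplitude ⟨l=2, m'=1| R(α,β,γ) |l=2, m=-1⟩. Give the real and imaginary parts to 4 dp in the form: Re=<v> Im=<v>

Re=-0.5589 Im=-0.8138

D^2_{1,-1}(0.3211,3.0405,1.2901) = e^{-i·1·0.3211}·d^2_{1,-1}(3.0405)·e^{-i·-1·1.2901}. Compute d first:
With c≡cos(β/2)=0.050525 and s≡sin(β/2)=0.998723, N=[6·1·1·6]^{1/2}=6.000000
k∈{0,1} keeps every argument non-negative
  k=0: (−1)^2·6.0000/(2)·0.0505^2·0.9987^2 = +0.007639
  k=1: (−1)^3·6.0000/(6)·0.0505^0·0.9987^4 = -0.994901
d^2_{1,-1}(3.0405) = +0.007639 -0.994901 = -0.987262
Attach z-rotation phases: D = e^{-i(1)(0.3211)}·(-0.987262)·e^{-i(-1)(1.2901)} = -0.558913-0.813820i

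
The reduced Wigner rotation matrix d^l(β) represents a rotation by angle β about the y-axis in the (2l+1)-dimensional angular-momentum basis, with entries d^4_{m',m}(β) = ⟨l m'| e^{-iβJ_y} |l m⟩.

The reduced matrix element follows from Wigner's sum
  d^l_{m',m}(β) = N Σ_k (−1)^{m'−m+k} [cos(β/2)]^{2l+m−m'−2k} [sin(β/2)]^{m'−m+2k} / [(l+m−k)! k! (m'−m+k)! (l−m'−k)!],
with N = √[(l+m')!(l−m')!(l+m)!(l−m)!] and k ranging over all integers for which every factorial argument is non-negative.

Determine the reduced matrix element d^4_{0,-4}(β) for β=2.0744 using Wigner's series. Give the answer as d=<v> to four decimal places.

d^4_{0,-4}(β=2.0744) via Wigner's sum:
c=cos(2.0744/2)=0.508633, s=sin(2.0744/2)=0.860983; N=√[24·24·1·40320]=4819.161753
k: max(0,(-4)−(0))=0 … min(4+(-4),4−(0))=0
  k=0: (−1)^4·4819.1618/(576)·0.5086^4·0.8610^4 = +0.307713
d^4_{0,-4}(2.0744) = +0.307713

d=0.3077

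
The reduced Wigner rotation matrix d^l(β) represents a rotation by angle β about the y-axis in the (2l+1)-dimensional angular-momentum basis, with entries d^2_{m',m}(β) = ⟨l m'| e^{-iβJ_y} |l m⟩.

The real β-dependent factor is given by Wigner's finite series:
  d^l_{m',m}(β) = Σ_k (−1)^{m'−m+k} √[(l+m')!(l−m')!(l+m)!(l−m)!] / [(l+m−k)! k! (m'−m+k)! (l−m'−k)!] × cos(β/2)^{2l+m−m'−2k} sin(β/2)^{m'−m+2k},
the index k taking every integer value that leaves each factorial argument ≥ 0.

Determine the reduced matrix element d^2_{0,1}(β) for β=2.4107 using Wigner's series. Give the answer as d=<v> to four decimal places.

d^2_{0,1}(β=2.4107) via Wigner's sum:
With c≡cos(β/2)=0.357366 and s≡sin(β/2)=0.933964, N=[2·2·6·1]^{1/2}=4.898979
k: max(0,(1)−(0))=1 … min(2+(1),2−(0))=2
  k=1: (−1)^0·4.8990/(2)·0.3574^3·0.9340^1 = +0.104411
  k=2: (−1)^1·4.8990/(2)·0.3574^1·0.9340^3 = -0.713149
d^2_{0,1}(2.4107) = +0.104411 -0.713149 = -0.608738

d=-0.6087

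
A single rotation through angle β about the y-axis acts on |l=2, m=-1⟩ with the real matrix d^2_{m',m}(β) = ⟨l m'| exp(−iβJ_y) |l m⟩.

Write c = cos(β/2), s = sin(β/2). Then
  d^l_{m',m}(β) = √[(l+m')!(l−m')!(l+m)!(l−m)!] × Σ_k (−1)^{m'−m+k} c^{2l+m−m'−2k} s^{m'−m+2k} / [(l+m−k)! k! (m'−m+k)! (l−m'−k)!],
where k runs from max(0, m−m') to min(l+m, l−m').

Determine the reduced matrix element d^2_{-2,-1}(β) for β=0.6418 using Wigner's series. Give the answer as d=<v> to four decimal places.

d=0.5391

d^2_{-2,-1}(β=0.6418) via Wigner's sum:
With c≡cos(β/2)=0.948952 and s≡sin(β/2)=0.315421, N=[1·24·1·6]^{1/2}=12.000000
k: max(0,(-1)−(-2))=1 … min(2+(-1),2−(-2))=1
  k=1: (−1)^0·12.0000/(6)·0.9490^3·0.3154^1 = +0.539080
d^2_{-2,-1}(0.6418) = +0.539080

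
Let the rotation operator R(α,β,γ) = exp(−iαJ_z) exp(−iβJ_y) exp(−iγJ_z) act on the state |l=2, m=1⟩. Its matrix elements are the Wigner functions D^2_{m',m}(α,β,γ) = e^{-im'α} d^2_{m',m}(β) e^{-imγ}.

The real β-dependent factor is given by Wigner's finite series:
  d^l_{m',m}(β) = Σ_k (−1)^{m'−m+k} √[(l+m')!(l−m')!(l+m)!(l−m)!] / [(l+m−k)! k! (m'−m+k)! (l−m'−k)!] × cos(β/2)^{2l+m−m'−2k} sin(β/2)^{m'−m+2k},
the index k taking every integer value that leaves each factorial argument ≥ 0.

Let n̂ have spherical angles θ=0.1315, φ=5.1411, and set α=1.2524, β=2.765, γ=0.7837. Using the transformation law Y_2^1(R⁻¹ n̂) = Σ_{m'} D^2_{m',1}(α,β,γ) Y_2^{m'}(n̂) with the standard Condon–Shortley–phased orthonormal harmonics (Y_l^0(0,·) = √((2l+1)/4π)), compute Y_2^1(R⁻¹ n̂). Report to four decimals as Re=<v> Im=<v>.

Re=-0.1906 Im=0.0970

Need the full column D^2_{m',1} for m'=−2..2 at α=1.2524, β=2.765, γ=0.7837.
cos(β/2)=0.187186, sin(β/2)=0.982325
d^2_{-2,1}: single k=3 term ⇒ +0.354869;  D = -0.053137+0.350868i
d^2_{-1,1}: k∈[2..3] ⇒ +0.101432 -0.931151 = -0.829719;  D = -0.740239-0.374806i
d^2_{0,1}: k∈[1..2] ⇒ +0.015781 -0.434623 = -0.418842;  D = -0.296668+0.295663i
d^2_{1,1}: k∈[0..1] ⇒ +0.001228 -0.101432 = -0.100205;  D = +0.044961+0.089551i
d^2_{2,1}: single k=0 term ⇒ -0.012886;  D = +0.012747-0.001886i
Y_2^{m'}(θ=0.1315,φ=5.1411) and Σ D·Y over m':
  (-0.0531+0.3509i)·(-0.0043+0.0050i)  (-0.7402-0.3748i)·(+0.0417+0.0913i)  (-0.2967+0.2957i)·(+0.6145+0.0000i)  (+0.0450+0.0896i)·(-0.0417+0.0913i)  (+0.0127-0.0019i)·(-0.0043-0.0050i)
Y_2^1(R⁻¹ n̂) = -0.190628+0.096954i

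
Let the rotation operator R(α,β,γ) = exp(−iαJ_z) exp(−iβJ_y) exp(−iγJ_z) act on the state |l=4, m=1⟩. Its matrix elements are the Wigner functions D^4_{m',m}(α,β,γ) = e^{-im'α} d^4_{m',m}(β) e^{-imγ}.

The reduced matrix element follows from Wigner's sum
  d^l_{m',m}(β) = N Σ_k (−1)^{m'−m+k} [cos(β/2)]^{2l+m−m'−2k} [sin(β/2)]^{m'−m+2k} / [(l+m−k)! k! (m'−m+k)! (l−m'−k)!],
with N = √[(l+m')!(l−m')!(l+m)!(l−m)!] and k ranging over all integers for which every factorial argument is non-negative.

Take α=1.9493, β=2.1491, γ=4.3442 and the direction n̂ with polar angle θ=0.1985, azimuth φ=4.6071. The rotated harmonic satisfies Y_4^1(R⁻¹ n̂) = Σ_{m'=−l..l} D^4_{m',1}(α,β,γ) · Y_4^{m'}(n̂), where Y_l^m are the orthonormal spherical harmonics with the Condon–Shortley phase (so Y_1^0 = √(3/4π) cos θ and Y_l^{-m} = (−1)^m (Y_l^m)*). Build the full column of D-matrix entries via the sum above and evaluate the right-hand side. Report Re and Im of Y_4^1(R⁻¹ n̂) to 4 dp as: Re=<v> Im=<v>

Re=0.0145 Im=-0.0587

Need the full column D^4_{m',1} for m'=−4..4 at α=1.9493, β=2.1491, γ=4.3442.
cos(β/2)=0.476128, sin(β/2)=0.879376
d^4_{-4,1}: single k=5 term ⇒ +0.424755;  D = -0.404325-0.130144i
d^4_{-3,1}: k∈[4..5] ⇒ +0.406548 -0.832080 = -0.425532;  D = -0.028530-0.424575i
d^4_{-2,1}: k∈[3..5] ⇒ +0.235319 -1.204066 +0.821452 = -0.147295;  D = -0.132912+0.063484i
d^4_{-1,1}: k∈[2..5] ⇒ +0.090093 -0.921965 +1.572484 -0.357599 = +0.383013;  D = -0.281108-0.260148i
d^4_{0,1}: k∈[1..4] ⇒ +0.021815 -0.446487 +1.523037 -0.865886 = +0.232479;  D = -0.083675+0.216898i
d^4_{1,1}: k∈[0..3] ⇒ +0.002641 -0.135140 +0.921965 -1.048323 = -0.258856;  D = -0.258842+0.002670i
d^4_{2,1}: k∈[0..2] ⇒ -0.020696 +0.352979 -0.802711 = -0.470428;  D = +0.178337+0.435314i
d^4_{3,1}: k∈[0..1] ⇒ +0.071509 -0.406548 = -0.335039;  D = +0.241152-0.232588i
d^4_{4,1}: single k=0 term ⇒ -0.124519;  D = -0.113443-0.051339i
Y_4^{m'}(θ=0.1985,φ=4.6071) and Σ D·Y over m':
  (-0.4043-0.1301i)·(+0.0006+0.0003i)  (-0.0285-0.4246i)·(+0.0029-0.0089i)  (-0.1329+0.0635i)·(-0.0729-0.0156i)  (-0.2811-0.2601i)·(-0.0358+0.3391i)  (-0.0837+0.2169i)·(+0.6873+0.0000i)  (-0.2588+0.0027i)·(+0.0358+0.3391i)  (+0.1783+0.4353i)·(-0.0729+0.0156i)  (+0.2412-0.2326i)·(-0.0029-0.0089i)  (-0.1134-0.0513i)·(+0.0006-0.0003i)
Y_4^1(R⁻¹ n̂) = +0.014523-0.058726i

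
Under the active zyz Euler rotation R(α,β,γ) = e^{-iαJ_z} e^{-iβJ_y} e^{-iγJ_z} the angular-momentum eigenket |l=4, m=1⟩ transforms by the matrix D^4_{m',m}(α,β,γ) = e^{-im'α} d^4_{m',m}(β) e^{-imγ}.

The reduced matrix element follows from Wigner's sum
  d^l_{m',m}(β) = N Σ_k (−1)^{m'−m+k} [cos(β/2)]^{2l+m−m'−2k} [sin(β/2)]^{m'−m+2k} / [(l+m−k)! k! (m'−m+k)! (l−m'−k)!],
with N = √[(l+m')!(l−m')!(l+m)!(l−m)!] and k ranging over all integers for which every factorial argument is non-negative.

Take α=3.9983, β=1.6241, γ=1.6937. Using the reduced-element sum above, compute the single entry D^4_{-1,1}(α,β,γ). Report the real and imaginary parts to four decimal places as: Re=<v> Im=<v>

Re=0.2314 Im=-0.2567

First d^4_{-1,1}(β=1.6241), then the phase factors e^{-i(-1)α} and e^{-i(1)γ}:
Half-angle: c=0.688012, s=0.725699. N=√(6·120·120·6)=720.000000
Admissible k: 2..5 (factorial args all ≥0)
  k=2: (−1)^0·720.0000/(72)·0.6880^6·0.7257^2 = +0.558586
  k=3: (−1)^1·720.0000/(24)·0.6880^4·0.7257^4 = -1.864370
  k=4: (−1)^2·720.0000/(48)·0.6880^2·0.7257^6 = +1.037106
  k=5: (−1)^3·720.0000/(720)·0.6880^0·0.7257^8 = -0.076922
d^4_{-1,1}(1.6241) = +0.558586 -1.864370 +1.037106 -0.076922 = -0.345601
Phases: e^{-i·(-1)·3.9983}=-0.654929-0.755690i, e^{-i·(1)·1.6937}=-0.122594-0.992457i ⇒ D=+0.231449-0.256654i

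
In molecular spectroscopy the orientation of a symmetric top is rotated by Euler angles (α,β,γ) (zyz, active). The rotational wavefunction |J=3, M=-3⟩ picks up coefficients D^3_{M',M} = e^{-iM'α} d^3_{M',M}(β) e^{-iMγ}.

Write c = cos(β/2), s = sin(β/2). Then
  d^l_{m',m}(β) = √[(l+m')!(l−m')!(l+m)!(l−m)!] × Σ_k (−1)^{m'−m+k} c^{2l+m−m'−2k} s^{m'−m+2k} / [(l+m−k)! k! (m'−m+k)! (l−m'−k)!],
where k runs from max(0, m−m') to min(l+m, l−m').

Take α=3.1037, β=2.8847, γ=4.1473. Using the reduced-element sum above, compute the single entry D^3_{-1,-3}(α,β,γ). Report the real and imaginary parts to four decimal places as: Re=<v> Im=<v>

First d^3_{-1,-3}(β=2.8847), then the phase factors e^{-i(-1)α} and e^{-i(-3)γ}:
Half-angle: c=0.128093, s=0.991762. N=√(2·24·1·720)=185.903201
The bounds max(0,m−m')=0 and min(l+m,l−m')=0 give 1 term
  k=0: (−1)^2·185.9032/(48)·0.1281^4·0.9918^2 = +0.001026
d^3_{-1,-3}(2.8847) = +0.001026
Attach z-rotation phases: D = e^{-i(-1)(3.1037)}·(+0.001026)·e^{-i(-3)(4.1473)} = -0.001012+0.000166i

Re=-0.0010 Im=0.0002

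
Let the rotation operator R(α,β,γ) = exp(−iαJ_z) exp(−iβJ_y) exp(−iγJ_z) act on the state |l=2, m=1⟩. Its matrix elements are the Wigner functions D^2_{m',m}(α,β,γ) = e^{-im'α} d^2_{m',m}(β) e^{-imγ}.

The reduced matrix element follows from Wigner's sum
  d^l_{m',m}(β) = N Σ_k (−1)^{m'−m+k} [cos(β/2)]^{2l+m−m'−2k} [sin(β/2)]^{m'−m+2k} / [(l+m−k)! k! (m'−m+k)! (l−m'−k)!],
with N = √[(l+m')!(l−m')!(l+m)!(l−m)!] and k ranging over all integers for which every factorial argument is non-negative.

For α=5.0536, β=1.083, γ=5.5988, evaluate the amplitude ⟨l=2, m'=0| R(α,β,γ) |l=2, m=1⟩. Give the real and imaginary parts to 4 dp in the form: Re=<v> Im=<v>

Re=0.3929 Im=0.3206

First d^2_{0,1}(β=1.083), then the phase factors e^{-i(0)α} and e^{-i(1)γ}:
Half-angle: c=0.856937, s=0.515422. N=√(2·2·6·1)=4.898979
k: max(0,(1)−(0))=1 … min(2+(1),2−(0))=2
  k=1: (−1)^0·4.8990/(2)·0.8569^3·0.5154^1 = +0.794483
  k=2: (−1)^1·4.8990/(2)·0.8569^1·0.5154^3 = -0.287417
d^2_{0,1}(1.083) = +0.794483 -0.287417 = +0.507065
Phases: e^{-i·(0)·5.0536}=+1.000000+0.000000i, e^{-i·(1)·5.5988}=+0.774808+0.632197i ⇒ D=+0.392878+0.320565i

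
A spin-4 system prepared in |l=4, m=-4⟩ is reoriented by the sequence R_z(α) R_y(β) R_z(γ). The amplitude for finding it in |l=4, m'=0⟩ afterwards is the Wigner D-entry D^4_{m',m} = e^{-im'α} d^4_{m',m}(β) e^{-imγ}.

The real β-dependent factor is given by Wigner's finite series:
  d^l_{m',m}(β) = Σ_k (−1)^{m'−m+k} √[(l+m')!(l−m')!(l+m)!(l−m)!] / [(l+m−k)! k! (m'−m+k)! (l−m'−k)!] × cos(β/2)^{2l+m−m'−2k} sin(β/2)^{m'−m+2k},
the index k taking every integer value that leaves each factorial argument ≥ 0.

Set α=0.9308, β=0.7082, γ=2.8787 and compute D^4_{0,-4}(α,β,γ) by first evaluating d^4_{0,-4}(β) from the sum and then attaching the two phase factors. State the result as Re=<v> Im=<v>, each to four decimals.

D^4_{0,-4}(0.9308,0.7082,2.8787) = e^{-i·0·0.9308}·d^4_{0,-4}(0.7082)·e^{-i·-4·2.8787}. Compute d first:
c=cos(0.7082/2)=0.937959, s=sin(0.7082/2)=0.346746; N=√[24·24·1·40320]=4819.161753
The bounds max(0,m−m')=0 and min(l+m,l−m')=0 give 1 term
  k=0: (−1)^4·4819.1618/(576)·0.9380^4·0.3467^4 = +0.093612
d^4_{0,-4}(0.7082) = +0.093612
Phases: e^{-i·(0)·0.9308}=+1.000000+0.000000i, e^{-i·(-4)·2.8787}=+0.496208-0.868204i ⇒ D=+0.046451-0.081274i

Re=0.0465 Im=-0.0813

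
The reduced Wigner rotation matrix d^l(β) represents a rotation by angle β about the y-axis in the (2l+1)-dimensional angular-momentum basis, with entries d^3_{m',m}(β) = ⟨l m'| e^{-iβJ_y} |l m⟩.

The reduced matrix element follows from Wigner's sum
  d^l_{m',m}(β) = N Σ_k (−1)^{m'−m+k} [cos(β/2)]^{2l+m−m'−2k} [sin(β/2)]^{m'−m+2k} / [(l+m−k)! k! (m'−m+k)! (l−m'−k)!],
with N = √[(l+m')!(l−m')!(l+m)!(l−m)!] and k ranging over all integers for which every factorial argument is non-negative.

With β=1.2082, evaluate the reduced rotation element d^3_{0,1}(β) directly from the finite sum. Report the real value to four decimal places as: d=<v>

d^3_{0,1}(β=1.2082) via Wigner's sum:
c=cos(1.2082/2)=0.823014, s=sin(1.2082/2)=0.568022; N=√[6·6·24·2]=41.569219
k: max(0,(1)−(0))=1 … min(3+(1),3−(0))=3
  k=1: (−1)^0·41.5692/(12)·0.8230^5·0.5680^1 = +0.743003
  k=2: (−1)^1·41.5692/(4)·0.8230^3·0.5680^3 = -1.061763
  k=3: (−1)^2·41.5692/(12)·0.8230^1·0.5680^5 = +0.168586
d^3_{0,1}(1.2082) = +0.743003 -1.061763 +0.168586 = -0.150174

d=-0.1502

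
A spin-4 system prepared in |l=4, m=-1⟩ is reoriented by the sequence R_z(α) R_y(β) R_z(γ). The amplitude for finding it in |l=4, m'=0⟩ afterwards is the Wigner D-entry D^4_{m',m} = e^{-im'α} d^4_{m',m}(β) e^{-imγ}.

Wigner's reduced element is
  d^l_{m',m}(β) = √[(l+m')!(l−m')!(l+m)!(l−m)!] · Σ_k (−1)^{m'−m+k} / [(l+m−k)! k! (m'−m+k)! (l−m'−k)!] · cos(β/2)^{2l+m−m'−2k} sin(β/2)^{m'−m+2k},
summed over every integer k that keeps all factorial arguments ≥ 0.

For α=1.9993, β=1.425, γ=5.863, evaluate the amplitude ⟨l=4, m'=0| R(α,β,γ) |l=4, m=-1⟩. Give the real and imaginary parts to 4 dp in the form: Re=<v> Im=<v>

Re=0.2092 Im=-0.0935

First d^4_{0,-1}(β=1.425), then the phase factors e^{-i(0)α} and e^{-i(-1)γ}:
With c≡cos(β/2)=0.756730 and s≡sin(β/2)=0.653728, N=[24·24·6·120]^{1/2}=643.987578
Admissible k: 0..3 (factorial args all ≥0)
  k=0: (−1)^1·643.9876/(144)·0.7567^7·0.6537^1 = -0.415430
  k=1: (−1)^2·643.9876/(24)·0.7567^5·0.6537^3 = +1.860207
  k=2: (−1)^3·643.9876/(24)·0.7567^3·0.6537^5 = -1.388268
  k=3: (−1)^4·643.9876/(144)·0.7567^1·0.6537^7 = +0.172677
d^4_{0,-1}(1.425) = -0.415430 +1.860207 -1.388268 +0.172677 = +0.229186
Phases: e^{-i·(0)·1.9993}=+1.000000+0.000000i, e^{-i·(-1)·5.863}=+0.913013-0.407930i ⇒ D=+0.209250-0.093492i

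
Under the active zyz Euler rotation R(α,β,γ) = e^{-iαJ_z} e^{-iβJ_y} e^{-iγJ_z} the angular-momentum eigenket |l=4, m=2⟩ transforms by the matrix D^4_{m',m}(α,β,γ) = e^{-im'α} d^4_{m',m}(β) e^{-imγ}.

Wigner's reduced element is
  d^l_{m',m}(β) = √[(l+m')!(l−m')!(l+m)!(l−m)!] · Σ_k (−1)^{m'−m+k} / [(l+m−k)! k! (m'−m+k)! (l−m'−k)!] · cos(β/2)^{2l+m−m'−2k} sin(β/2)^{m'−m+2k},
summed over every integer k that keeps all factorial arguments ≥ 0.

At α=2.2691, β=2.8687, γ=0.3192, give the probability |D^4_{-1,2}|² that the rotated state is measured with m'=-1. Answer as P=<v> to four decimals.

D^4_{-1,2}(2.2691,2.8687,0.3192) = e^{-i·-1·2.2691}·d^4_{-1,2}(2.8687)·e^{-i·2·0.3192}. Compute d first:
With c≡cos(β/2)=0.136023 and s≡sin(β/2)=0.990706, N=[6·120·720·2]^{1/2}=1018.233765
Admissible k: 3..5 (factorial args all ≥0)
  k=3: (−1)^0·1018.2338/(72)·0.1360^5·0.9907^3 = +0.000640
  k=4: (−1)^1·1018.2338/(48)·0.1360^3·0.9907^5 = -0.050953
  k=5: (−1)^2·1018.2338/(240)·0.1360^1·0.9907^7 = +0.540583
d^4_{-1,2}(2.8687) = +0.000640 -0.050953 +0.540583 = +0.490270
|D^4_{-1,2}|² = |d^4_{-1,2}(β)|² = (+0.490270)² = 0.240365 (the z-rotation phases have unit modulus)

P=0.2404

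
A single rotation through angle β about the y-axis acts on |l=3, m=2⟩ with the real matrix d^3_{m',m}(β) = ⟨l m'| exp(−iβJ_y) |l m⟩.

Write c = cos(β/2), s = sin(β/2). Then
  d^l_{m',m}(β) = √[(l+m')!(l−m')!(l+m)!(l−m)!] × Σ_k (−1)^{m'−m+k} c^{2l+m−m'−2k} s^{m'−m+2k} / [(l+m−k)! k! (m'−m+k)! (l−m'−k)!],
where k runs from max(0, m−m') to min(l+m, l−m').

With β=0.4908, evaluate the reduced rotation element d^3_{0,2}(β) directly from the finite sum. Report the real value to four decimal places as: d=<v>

d^3_{0,2}(β=0.4908) via Wigner's sum:
c=cos(0.4908/2)=0.970040, s=sin(0.4908/2)=0.242944; N=√[6·6·120·1]=65.726707
k∈{2,3} keeps every argument non-negative
  k=2: (−1)^0·65.7267/(12)·0.9700^4·0.2429^2 = +0.286242
  k=3: (−1)^1·65.7267/(12)·0.9700^2·0.2429^4 = -0.017954
d^3_{0,2}(0.4908) = +0.286242 -0.017954 = +0.268288

d=0.2683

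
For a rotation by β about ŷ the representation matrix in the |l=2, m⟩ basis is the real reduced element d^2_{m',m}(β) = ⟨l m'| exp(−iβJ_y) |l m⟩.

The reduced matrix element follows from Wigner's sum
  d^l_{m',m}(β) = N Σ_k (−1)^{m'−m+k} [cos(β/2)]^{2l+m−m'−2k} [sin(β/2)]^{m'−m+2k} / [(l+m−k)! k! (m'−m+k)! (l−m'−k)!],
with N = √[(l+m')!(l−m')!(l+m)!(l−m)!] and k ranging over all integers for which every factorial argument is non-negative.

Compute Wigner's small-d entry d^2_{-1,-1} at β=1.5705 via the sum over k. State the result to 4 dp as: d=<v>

d=-0.4999

d^2_{-1,-1}(β=1.5705) via Wigner's sum:
c=cos(1.5705/2)=0.707212, s=sin(1.5705/2)=0.707002; N=√[1·6·1·6]=6.000000
The bounds max(0,m−m')=0 and min(l+m,l−m')=1 give 2 terms
  k=0: (−1)^0·6.0000/(6)·0.7072^4·0.7070^0 = +0.250148
  k=1: (−1)^1·6.0000/(2)·0.7072^2·0.7070^2 = -0.750000
d^2_{-1,-1}(1.5705) = +0.250148 -0.750000 = -0.499852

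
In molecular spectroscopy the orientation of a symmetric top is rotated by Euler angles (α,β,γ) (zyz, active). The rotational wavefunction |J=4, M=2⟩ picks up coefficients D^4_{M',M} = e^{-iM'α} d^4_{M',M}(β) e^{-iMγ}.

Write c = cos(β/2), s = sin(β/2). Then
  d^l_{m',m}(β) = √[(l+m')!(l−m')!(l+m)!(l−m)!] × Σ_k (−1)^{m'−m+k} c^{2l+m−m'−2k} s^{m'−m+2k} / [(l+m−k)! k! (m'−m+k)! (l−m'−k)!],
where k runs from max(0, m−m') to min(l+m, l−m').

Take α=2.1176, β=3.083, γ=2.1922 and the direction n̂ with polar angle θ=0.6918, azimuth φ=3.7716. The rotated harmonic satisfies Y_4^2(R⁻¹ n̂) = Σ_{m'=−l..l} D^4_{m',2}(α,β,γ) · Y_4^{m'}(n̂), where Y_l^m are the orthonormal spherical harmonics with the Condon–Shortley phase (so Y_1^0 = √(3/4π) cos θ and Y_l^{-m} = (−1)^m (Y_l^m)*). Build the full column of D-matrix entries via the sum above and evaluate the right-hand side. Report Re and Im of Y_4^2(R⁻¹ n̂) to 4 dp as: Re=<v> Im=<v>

Need the full column D^4_{m',2} for m'=−4..4 at α=2.1176, β=3.083, γ=2.1922.
cos(β/2)=0.029292, sin(β/2)=0.999571
d^4_{-4,2}: single k=6 term ⇒ +0.004529;  D = -0.002655-0.003669i
d^4_{-3,2}: k∈[5..6] ⇒ +0.000282 -0.109272 = -0.108991;  D = +0.042202-0.100489i
d^4_{-2,2}: k∈[4..6] ⇒ +0.000011 -0.010270 +0.996572 = +0.986313;  D = +0.975356-0.146613i
d^4_{-1,2}: k∈[3..5] ⇒ +0.000000 -0.000532 +0.123903 = +0.123371;  D = -0.079100-0.094677i
d^4_{0,2}: k∈[2..4] ⇒ +0.000000 -0.000019 +0.008119 = +0.008100;  D = -0.002609+0.007669i
d^4_{1,2}: k∈[1..3] ⇒ +0.000000 -0.000000 +0.000355 = +0.000354;  D = +0.000346-0.000077i
d^4_{2,2}: k∈[0..2] ⇒ +0.000000 -0.000000 +0.000011 = +0.000011;  D = -0.000008-0.000008i
d^4_{3,2}: k∈[0..1] ⇒ -0.000000 +0.000000 = +0.000000;  D = -0.000000+0.000000i
d^4_{4,2}: single k=0 term ⇒ +0.000000;  D = +0.000000-0.000000i
Y_4^{m'}(θ=0.6918,φ=3.7716) and Σ D·Y over m':
  (-0.0027-0.0037i)·(-0.0596-0.0427i)  (+0.0422-0.1005i)·(+0.0785+0.2376i)  (+0.9754-0.1466i)·(+0.1312-0.4085i)  (-0.0791-0.0947i)·(-0.2162+0.1577i)  (-0.0026+0.0077i)·(-0.2625+0.0000i)  (+0.0003-0.0001i)·(+0.2162+0.1577i)  (-0.0000-0.0000i)·(+0.1312+0.4085i)  (-0.0000+0.0000i)·(-0.0785+0.2376i)  (+0.0000-0.0000i)·(-0.0596+0.0427i)
Y_4^2(R⁻¹ n̂) = +0.128068-0.409135i

Re=0.1281 Im=-0.4091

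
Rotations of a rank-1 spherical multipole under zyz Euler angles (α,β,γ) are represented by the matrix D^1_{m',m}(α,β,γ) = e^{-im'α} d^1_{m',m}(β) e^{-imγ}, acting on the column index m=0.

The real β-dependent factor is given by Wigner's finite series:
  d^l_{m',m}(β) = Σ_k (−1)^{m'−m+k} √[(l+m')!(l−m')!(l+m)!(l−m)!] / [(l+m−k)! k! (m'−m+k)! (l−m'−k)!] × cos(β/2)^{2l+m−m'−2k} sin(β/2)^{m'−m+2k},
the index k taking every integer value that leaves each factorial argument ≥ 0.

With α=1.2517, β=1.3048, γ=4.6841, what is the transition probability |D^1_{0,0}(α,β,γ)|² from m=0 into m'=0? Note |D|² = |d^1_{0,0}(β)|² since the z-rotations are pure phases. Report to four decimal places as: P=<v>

Split into d^1_{0,0}(β=1.3048) × two z-phases.
Half-angle: c=0.794629, s=0.607095. N=√(1·1·1·1)=1.000000
The bounds max(0,m−m')=0 and min(l+m,l−m')=1 give 2 terms
  k=0: (−1)^0·1.0000/(1)·0.7946^2·0.6071^0 = +0.631435
  k=1: (−1)^1·1.0000/(1)·0.7946^0·0.6071^2 = -0.368565
d^1_{0,0}(1.3048) = +0.631435 -0.368565 = +0.262871
|D^1_{0,0}|² = |d^1_{0,0}(β)|² = (+0.262871)² = 0.069101 (the z-rotation phases have unit modulus)

P=0.0691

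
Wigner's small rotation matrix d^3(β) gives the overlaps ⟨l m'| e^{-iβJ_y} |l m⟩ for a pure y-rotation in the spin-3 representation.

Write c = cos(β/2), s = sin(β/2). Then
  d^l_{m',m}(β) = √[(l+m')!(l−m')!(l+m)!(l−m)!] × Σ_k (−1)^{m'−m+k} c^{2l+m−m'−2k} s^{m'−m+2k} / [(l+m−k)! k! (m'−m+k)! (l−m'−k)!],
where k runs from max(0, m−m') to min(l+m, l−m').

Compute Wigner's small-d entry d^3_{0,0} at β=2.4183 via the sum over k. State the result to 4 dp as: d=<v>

d=0.0713

d^3_{0,0}(β=2.4183) via Wigner's sum:
With c≡cos(β/2)=0.353815 and s≡sin(β/2)=0.935316, N=[6·6·6·6]^{1/2}=36.000000
k: max(0,(0)−(0))=0 … min(3+(0),3−(0))=3
  k=0: (−1)^0·36.0000/(36)·0.3538^6·0.9353^0 = +0.001962
  k=1: (−1)^1·36.0000/(4)·0.3538^4·0.9353^2 = -0.123385
  k=2: (−1)^2·36.0000/(4)·0.3538^2·0.9353^4 = +0.862237
  k=3: (−1)^3·36.0000/(36)·0.3538^0·0.9353^6 = -0.669498
d^3_{0,0}(2.4183) = +0.001962 -0.123385 +0.862237 -0.669498 = +0.071316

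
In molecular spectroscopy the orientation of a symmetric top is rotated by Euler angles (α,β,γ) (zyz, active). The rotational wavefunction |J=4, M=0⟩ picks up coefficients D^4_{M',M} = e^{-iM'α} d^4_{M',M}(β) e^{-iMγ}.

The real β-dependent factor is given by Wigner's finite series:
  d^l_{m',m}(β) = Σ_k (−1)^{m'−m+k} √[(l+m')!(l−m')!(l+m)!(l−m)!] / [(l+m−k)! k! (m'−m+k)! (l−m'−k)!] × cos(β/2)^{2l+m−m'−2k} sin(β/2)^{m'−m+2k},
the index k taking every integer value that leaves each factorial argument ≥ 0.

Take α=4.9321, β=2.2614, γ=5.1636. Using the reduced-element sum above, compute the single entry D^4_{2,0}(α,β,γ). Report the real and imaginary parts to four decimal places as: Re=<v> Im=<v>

Re=-0.3912 Im=0.1839

Split into d^4_{2,0}(β=2.2614) × two z-phases.
c=cos(2.2614/2)=0.426027, s=sin(2.2614/2)=0.904711; N=√[720·2·24·24]=910.735966
k: max(0,(0)−(2))=0 … min(4+(0),4−(2))=2
  k=0: (−1)^2·910.7360/(96)·0.4260^6·0.9047^2 = +0.046426
  k=1: (−1)^3·910.7360/(36)·0.4260^4·0.9047^4 = -0.558310
  k=2: (−1)^4·910.7360/(96)·0.4260^2·0.9047^6 = +0.944176
d^4_{2,0}(2.2614) = +0.046426 -0.558310 +0.944176 = +0.432291
Attach z-rotation phases: D = e^{-i(2)(4.9321)}·(+0.432291)·e^{-i(0)(5.1636)} = -0.391223+0.183904i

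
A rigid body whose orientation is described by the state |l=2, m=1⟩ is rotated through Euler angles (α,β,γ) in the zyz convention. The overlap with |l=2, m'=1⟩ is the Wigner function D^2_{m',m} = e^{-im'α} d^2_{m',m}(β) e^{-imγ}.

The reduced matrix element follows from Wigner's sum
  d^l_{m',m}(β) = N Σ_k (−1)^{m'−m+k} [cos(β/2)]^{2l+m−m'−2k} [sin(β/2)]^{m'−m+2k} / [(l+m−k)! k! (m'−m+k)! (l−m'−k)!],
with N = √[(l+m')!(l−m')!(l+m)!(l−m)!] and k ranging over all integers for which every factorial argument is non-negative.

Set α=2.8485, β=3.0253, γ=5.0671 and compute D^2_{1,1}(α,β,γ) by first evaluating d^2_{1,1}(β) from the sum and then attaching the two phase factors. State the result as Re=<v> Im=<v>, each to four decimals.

D^2_{1,1}(2.8485,3.0253,5.0671) = e^{-i·1·2.8485}·d^2_{1,1}(3.0253)·e^{-i·1·5.0671}. Compute d first:
With c≡cos(β/2)=0.058114 and s≡sin(β/2)=0.998310, N=[6·1·6·1]^{1/2}=6.000000
k∈{0,1} keeps every argument non-negative
  k=0: (−1)^0·6.0000/(6)·0.0581^4·0.9983^0 = +0.000011
  k=1: (−1)^1·6.0000/(2)·0.0581^2·0.9983^2 = -0.010097
d^2_{1,1}(3.0253) = +0.000011 -0.010097 = -0.010086
Phases: e^{-i·(1)·2.8485}=-0.957355-0.288914i, e^{-i·(1)·5.0671}=+0.347319+0.937747i ⇒ D=+0.000621+0.010067i

Re=0.0006 Im=0.0101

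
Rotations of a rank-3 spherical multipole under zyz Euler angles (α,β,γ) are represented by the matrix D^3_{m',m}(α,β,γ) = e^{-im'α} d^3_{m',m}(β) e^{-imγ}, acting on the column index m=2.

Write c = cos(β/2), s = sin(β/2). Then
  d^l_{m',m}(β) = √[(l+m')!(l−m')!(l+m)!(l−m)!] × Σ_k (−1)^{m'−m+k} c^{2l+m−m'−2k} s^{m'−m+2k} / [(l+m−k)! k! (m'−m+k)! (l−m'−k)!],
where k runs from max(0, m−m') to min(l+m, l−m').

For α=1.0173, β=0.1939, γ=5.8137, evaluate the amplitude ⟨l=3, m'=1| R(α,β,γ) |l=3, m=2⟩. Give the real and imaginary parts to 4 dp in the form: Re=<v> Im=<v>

Re=0.2924 Im=-0.0230

Split into d^3_{1,2}(β=0.1939) × two z-phases.
Half-angle: c=0.995304, s=0.096798. N=√(24·2·120·1)=75.894664
The bounds max(0,m−m')=1 and min(l+m,l−m')=2 give 2 terms
  k=1: (−1)^0·75.8947/(24)·0.9953^5·0.0968^1 = +0.298983
  k=2: (−1)^1·75.8947/(12)·0.9953^3·0.0968^3 = -0.005656
d^3_{1,2}(0.1939) = +0.298983 -0.005656 = +0.293327
Attach z-rotation phases: D = e^{-i(1)(1.0173)}·(+0.293327)·e^{-i(2)(5.8137)} = +0.292427-0.022953i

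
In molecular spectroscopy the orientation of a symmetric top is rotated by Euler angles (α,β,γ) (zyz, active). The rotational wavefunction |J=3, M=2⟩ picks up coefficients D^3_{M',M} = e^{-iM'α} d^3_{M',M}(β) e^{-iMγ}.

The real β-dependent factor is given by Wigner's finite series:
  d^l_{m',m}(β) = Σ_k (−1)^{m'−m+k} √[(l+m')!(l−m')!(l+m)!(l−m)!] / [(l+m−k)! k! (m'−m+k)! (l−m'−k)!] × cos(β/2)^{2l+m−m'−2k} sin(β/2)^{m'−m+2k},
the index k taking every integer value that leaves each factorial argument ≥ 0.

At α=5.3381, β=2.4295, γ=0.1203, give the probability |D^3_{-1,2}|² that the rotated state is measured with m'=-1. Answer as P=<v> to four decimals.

P=0.3327

D^3_{-1,2}(5.3381,2.4295,0.1203) = e^{-i·-1·5.3381}·d^3_{-1,2}(2.4295)·e^{-i·2·0.1203}. Compute d first:
With c≡cos(β/2)=0.348571 and s≡sin(β/2)=0.937282, N=[2·24·120·1]^{1/2}=75.894664
k∈{3,4} keeps every argument non-negative
  k=3: (−1)^0·75.8947/(12)·0.3486^3·0.9373^3 = +0.220555
  k=4: (−1)^1·75.8947/(24)·0.3486^1·0.9373^5 = -0.797340
d^3_{-1,2}(2.4295) = +0.220555 -0.797340 = -0.576786
|D^3_{-1,2}|² = |d^3_{-1,2}(β)|² = (-0.576786)² = 0.332682 (the z-rotation phases have unit modulus)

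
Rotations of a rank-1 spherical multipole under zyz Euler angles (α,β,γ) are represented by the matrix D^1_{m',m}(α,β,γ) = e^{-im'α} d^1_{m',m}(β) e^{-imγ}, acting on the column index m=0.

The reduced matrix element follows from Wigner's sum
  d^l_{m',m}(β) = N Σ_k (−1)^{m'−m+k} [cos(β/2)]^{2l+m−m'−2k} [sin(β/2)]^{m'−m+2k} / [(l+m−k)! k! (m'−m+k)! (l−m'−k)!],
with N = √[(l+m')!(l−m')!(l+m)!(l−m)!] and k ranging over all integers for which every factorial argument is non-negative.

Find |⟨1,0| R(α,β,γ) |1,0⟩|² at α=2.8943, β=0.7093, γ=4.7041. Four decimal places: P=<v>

First d^1_{0,0}(β=0.7093), then the phase factors e^{-i(0)α} and e^{-i(0)γ}:
Half-angle: c=0.937768, s=0.347262. N=√(1·1·1·1)=1.000000
The bounds max(0,m−m')=0 and min(l+m,l−m')=1 give 2 terms
  k=0: (−1)^0·1.0000/(1)·0.9378^2·0.3473^0 = +0.879409
  k=1: (−1)^1·1.0000/(1)·0.9378^0·0.3473^2 = -0.120591
d^1_{0,0}(0.7093) = +0.879409 -0.120591 = +0.758818
|D^1_{0,0}|² = |d^1_{0,0}(β)|² = (+0.758818)² = 0.575805 (the z-rotation phases have unit modulus)

P=0.5758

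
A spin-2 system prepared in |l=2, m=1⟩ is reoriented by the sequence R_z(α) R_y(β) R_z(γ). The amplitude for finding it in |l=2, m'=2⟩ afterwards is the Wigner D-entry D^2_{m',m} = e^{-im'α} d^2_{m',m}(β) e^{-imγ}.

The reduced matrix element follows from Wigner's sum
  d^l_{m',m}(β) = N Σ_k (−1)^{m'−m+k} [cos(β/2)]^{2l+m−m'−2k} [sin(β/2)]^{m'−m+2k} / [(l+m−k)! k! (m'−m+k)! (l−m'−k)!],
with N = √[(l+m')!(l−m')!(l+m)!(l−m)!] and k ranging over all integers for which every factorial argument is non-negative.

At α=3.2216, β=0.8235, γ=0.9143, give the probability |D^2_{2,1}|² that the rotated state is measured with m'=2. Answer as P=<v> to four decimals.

P=0.3795

D^2_{2,1}(3.2216,0.8235,0.9143) = e^{-i·2·3.2216}·d^2_{2,1}(0.8235)·e^{-i·1·0.9143}. Compute d first:
Half-angle: c=0.916422, s=0.400214. N=√(24·1·6·1)=12.000000
The bounds max(0,m−m')=0 and min(l+m,l−m')=0 give 1 term
  k=0: (−1)^1·12.0000/(6)·0.9164^3·0.4002^1 = -0.616039
d^2_{2,1}(0.8235) = -0.616039
|D^2_{2,1}|² = |d^2_{2,1}(β)|² = (-0.616039)² = 0.379504 (the z-rotation phases have unit modulus)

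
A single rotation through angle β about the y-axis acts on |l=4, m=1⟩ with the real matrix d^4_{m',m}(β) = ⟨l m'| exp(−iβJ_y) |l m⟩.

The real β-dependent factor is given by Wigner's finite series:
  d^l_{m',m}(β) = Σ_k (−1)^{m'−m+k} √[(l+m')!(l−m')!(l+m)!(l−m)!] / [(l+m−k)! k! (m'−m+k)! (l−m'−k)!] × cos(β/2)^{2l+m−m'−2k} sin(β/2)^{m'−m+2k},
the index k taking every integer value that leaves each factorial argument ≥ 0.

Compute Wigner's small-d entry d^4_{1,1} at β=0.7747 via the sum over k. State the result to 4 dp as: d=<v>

d=-0.3844

d^4_{1,1}(β=0.7747) via Wigner's sum:
c=cos(0.7747/2)=0.925913, s=sin(0.7747/2)=0.377736; N=√[120·6·120·6]=720.000000
k∈{0,1,2,3} keeps every argument non-negative
  k=0: (−1)^0·720.0000/(720)·0.9259^8·0.3777^0 = +0.540210
  k=1: (−1)^1·720.0000/(48)·0.9259^6·0.3777^2 = -1.348622
  k=2: (−1)^2·720.0000/(24)·0.9259^4·0.3777^4 = +0.448907
  k=3: (−1)^3·720.0000/(72)·0.9259^2·0.3777^6 = -0.024904
d^4_{1,1}(0.7747) = +0.540210 -1.348622 +0.448907 -0.024904 = -0.384409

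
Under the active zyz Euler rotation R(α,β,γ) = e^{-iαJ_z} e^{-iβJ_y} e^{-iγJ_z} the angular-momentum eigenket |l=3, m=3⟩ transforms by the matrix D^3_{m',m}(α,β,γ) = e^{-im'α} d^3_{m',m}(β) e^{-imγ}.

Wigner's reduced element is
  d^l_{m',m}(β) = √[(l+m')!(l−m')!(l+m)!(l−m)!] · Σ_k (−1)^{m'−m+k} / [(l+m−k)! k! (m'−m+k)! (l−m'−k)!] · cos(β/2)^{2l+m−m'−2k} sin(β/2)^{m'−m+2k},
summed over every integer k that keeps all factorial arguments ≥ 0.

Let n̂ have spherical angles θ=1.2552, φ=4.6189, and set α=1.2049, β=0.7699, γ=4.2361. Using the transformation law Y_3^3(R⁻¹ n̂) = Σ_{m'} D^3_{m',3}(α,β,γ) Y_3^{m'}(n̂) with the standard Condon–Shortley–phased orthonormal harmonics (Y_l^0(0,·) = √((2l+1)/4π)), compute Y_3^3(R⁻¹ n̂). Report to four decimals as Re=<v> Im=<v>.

Need the full column D^3_{m',3} for m'=−3..3 at α=1.2049, β=0.7699, γ=4.2361.
cos(β/2)=0.926817, sin(β/2)=0.375513
d^3_{-3,3}: single k=6 term ⇒ +0.002804;  D = -0.002651-0.000912i
d^3_{-2,3}: single k=5 term ⇒ +0.016951;  D = -0.010882+0.012997i
d^3_{-1,3}: single k=4 term ⇒ +0.066150;  D = +0.032168+0.057803i
d^3_{0,3}: single k=3 term ⇒ +0.188526;  D = +0.186630-0.026668i
d^3_{1,3}: single k=2 term ⇒ +0.402969;  D = +0.089499-0.392904i
d^3_{2,3}: single k=1 term ⇒ +0.629029;  D = -0.522734-0.349896i
d^3_{3,3}: single k=0 term ⇒ +0.633818;  D = -0.517672+0.365706i
Y_3^{m'}(θ=1.2552,φ=4.6189) and Σ D·Y over m':
  (-0.0027-0.0009i)·(+0.0992-0.3444i)  (-0.0109+0.0130i)·(-0.2817-0.0533i)  (+0.0322+0.0578i)·(+0.0149-0.1585i)  (+0.1866-0.0267i)·(-0.2917+0.0000i)  (+0.0895-0.3929i)·(-0.0149-0.1585i)  (-0.5227-0.3499i)·(-0.2817+0.0533i)  (-0.5177+0.3657i)·(-0.0992-0.3444i)
Y_3^3(R⁻¹ n̂) = +0.237945+0.205634i

Re=0.2379 Im=0.2056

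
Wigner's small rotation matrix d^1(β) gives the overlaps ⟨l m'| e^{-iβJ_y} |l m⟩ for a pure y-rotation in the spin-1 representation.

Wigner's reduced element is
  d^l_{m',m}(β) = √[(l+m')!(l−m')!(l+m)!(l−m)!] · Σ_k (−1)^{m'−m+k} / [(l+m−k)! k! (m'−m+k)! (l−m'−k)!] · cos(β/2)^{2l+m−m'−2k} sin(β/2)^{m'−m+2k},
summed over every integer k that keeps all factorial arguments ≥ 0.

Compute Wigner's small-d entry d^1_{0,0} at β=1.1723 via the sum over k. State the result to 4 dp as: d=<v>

d^1_{0,0}(β=1.1723) via Wigner's sum:
Half-angle: c=0.833077, s=0.553158. N=√(1·1·1·1)=1.000000
The bounds max(0,m−m')=0 and min(l+m,l−m')=1 give 2 terms
  k=0: (−1)^0·1.0000/(1)·0.8331^2·0.5532^0 = +0.694016
  k=1: (−1)^1·1.0000/(1)·0.8331^0·0.5532^2 = -0.305984
d^1_{0,0}(1.1723) = +0.694016 -0.305984 = +0.388033

d=0.3880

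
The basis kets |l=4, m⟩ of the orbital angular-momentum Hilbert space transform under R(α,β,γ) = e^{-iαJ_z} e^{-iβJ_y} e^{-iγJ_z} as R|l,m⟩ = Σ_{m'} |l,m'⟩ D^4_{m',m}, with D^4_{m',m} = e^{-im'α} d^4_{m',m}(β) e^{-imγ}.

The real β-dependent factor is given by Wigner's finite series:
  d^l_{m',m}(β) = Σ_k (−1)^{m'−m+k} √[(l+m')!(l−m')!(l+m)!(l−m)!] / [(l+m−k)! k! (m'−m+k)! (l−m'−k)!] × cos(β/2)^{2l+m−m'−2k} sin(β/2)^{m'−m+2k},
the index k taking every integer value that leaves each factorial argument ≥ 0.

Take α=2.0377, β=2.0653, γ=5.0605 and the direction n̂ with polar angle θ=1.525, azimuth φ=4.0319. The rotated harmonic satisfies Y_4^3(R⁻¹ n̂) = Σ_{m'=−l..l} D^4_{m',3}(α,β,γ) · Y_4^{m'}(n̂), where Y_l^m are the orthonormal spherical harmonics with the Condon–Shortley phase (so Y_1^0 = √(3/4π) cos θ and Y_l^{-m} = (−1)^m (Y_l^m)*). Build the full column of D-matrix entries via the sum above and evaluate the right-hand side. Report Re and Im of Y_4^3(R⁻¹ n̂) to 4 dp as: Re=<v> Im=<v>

Re=-0.0084 Im=0.3778

Need the full column D^4_{m',3} for m'=−4..4 at α=2.0377, β=2.0653, γ=5.0605.
cos(β/2)=0.512545, sin(β/2)=0.858660
d^4_{-4,3}: single k=7 term ⇒ +0.498915;  D = +0.365895-0.339172i
d^4_{-3,3}: k∈[6..7] ⇒ +0.737039 -0.295509 = +0.441530;  D = -0.413787-0.154042i
d^4_{-2,3}: k∈[5..6] ⇒ +0.705486 -0.660003 = +0.045484;  D = +0.005017+0.045206i
d^4_{-1,3}: k∈[4..5] ⇒ +0.496287 -0.835724 = -0.339437;  D = -0.284403+0.185289i
d^4_{0,3}: k∈[3..4] ⇒ +0.264965 -0.743648 = -0.478683;  D = +0.413864+0.240528i
d^4_{1,3}: k∈[2..3] ⇒ +0.106098 -0.496287 = -0.390190;  D = +0.023226-0.389498i
d^4_{2,3}: k∈[1..2] ⇒ +0.029855 -0.251368 = -0.221514;  D = -0.203388+0.087757i
d^4_{3,3}: k∈[0..1] ⇒ +0.004763 -0.093569 = -0.088807;  D = +0.068120+0.056976i
d^4_{4,3}: single k=0 term ⇒ -0.022568;  D = +0.005137-0.021975i
Y_4^{m'}(θ=1.525,φ=4.0319) and Σ D·Y over m':
  (+0.3659-0.3392i)·(-0.4024+0.1795i)  (-0.4138-0.1540i)·(+0.0509+0.0259i)  (+0.0050+0.0452i)·(+0.0685+0.3217i)  (-0.2844+0.1853i)·(+0.0406-0.0502i)  (+0.4139+0.2405i)·(+0.3107+0.0000i)  (+0.0232-0.3895i)·(-0.0406-0.0502i)  (-0.2034+0.0878i)·(+0.0685-0.3217i)  (+0.0681+0.0570i)·(-0.0509+0.0259i)  (+0.0051-0.0220i)·(-0.4024-0.1795i)
Y_4^3(R⁻¹ n̂) = -0.008446+0.377779i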